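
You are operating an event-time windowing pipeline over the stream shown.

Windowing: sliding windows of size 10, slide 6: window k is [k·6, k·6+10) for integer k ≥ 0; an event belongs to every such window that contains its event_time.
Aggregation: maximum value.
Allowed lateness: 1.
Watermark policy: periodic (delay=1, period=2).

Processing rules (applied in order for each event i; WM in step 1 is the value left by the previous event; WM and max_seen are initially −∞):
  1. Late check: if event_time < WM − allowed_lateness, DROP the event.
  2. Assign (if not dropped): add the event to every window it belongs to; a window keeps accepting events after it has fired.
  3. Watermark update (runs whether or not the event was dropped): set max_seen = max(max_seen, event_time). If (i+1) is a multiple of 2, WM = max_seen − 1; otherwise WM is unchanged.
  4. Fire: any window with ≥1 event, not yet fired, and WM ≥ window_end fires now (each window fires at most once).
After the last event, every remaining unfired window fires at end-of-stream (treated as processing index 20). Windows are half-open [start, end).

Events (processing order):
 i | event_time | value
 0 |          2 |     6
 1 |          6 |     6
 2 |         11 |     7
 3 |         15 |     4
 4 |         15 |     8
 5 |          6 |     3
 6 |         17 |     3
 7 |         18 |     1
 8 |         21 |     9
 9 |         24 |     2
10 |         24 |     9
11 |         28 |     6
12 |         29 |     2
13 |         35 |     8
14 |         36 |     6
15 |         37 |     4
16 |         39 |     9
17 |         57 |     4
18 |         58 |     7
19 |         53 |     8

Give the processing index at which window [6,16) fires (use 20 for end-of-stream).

7

i=0 t=2 v=6: → [0,10); WM=−∞
i=1 t=6 v=6: → [6,16),[0,10); WM=5
i=2 t=11 v=7: → [6,16); WM=5
i=3 t=15 v=4: → [12,22),[6,16); WM=14; [0,10) fires=6
i=4 t=15 v=8: → [12,22),[6,16); WM=14
i=5 t=6 v=3: DROP (t<14-1); WM=14
i=6 t=17 v=3: → [12,22); WM=14
i=7 t=18 v=1: → [18,28),[12,22); WM=17; [6,16) fires=8
i=8 t=21 v=9: → [18,28),[12,22); WM=17
i=9 t=24 v=2: → [24,34),[18,28); WM=23; [12,22) fires=9
i=10 t=24 v=9: → [24,34),[18,28); WM=23
i=11 t=28 v=6: → [24,34); WM=27
i=12 t=29 v=2: → [24,34); WM=27
i=13 t=35 v=8: → [30,40); WM=34; [18,28) fires=9 [24,34) fires=9
i=14 t=36 v=6: → [36,46),[30,40); WM=34
i=15 t=37 v=4: → [36,46),[30,40); WM=36
i=16 t=39 v=9: → [36,46),[30,40); WM=36
i=17 t=57 v=4: → [54,64),[48,58); WM=56; [30,40) fires=9 [36,46) fires=9
i=18 t=58 v=7: → [54,64); WM=56
i=19 t=53 v=8: DROP (t<56-1); WM=57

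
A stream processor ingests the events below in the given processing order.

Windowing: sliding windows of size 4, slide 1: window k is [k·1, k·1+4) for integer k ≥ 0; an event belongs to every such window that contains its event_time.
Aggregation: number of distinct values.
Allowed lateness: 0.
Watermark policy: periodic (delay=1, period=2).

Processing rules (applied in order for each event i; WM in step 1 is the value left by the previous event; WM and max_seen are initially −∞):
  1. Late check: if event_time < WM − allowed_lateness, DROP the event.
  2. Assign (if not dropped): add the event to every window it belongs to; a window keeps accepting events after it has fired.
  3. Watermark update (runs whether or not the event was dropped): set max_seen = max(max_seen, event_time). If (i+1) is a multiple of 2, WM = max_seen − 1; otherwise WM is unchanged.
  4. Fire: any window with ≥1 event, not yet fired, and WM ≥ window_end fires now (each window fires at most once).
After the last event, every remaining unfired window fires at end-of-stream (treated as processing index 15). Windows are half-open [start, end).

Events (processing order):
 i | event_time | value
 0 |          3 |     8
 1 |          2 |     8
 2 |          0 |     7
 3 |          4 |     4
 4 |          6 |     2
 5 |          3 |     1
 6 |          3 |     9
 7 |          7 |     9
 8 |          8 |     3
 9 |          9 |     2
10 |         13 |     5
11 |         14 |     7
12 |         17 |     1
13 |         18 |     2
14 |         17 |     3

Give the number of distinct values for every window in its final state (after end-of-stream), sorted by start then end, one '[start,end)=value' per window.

i=0 t=3 v=8: → [3,7),[2,6),[1,5),[0,4); WM=−∞
i=1 t=2 v=8: → [2,6),[1,5),[0,4); WM=2
i=2 t=0 v=7: DROP (t<2-0); WM=2
i=3 t=4 v=4: → [4,8),[3,7),[2,6),[1,5); WM=3
i=4 t=6 v=2: → [6,10),[5,9),[4,8),[3,7); WM=3
i=5 t=3 v=1: → [3,7),[2,6),[1,5),[0,4); WM=5; [0,4) fires=2 [1,5) fires=3
i=6 t=3 v=9: DROP (t<5-0); WM=5
i=7 t=7 v=9: → [7,11),[6,10),[5,9),[4,8); WM=6; [2,6) fires=3
i=8 t=8 v=3: → [8,12),[7,11),[6,10),[5,9); WM=6
i=9 t=9 v=2: → [9,13),[8,12),[7,11),[6,10); WM=8; [3,7) fires=4 [4,8) fires=3
i=10 t=13 v=5: → [13,17),[12,16),[11,15),[10,14); WM=8
i=11 t=14 v=7: → [14,18),[13,17),[12,16),[11,15); WM=13; [5,9) fires=3 [6,10) fires=3 [7,11) fires=3 [8,12) fires=2 [9,13) fires=1
i=12 t=17 v=1: → [17,21),[16,20),[15,19),[14,18); WM=13
i=13 t=18 v=2: → [18,22),[17,21),[16,20),[15,19); WM=17; [10,14) fires=1 [11,15) fires=2 [12,16) fires=2 [13,17) fires=2
i=14 t=17 v=3: → [17,21),[16,20),[15,19),[14,18); WM=17

[0,4)=2 [1,5)=3 [2,6)=3 [3,7)=4 [4,8)=3 [5,9)=3 [6,10)=3 [7,11)=3 [8,12)=2 [9,13)=1 [10,14)=1 [11,15)=2 [12,16)=2 [13,17)=2 [14,18)=3 [15,19)=3 [16,20)=3 [17,21)=3 [18,22)=1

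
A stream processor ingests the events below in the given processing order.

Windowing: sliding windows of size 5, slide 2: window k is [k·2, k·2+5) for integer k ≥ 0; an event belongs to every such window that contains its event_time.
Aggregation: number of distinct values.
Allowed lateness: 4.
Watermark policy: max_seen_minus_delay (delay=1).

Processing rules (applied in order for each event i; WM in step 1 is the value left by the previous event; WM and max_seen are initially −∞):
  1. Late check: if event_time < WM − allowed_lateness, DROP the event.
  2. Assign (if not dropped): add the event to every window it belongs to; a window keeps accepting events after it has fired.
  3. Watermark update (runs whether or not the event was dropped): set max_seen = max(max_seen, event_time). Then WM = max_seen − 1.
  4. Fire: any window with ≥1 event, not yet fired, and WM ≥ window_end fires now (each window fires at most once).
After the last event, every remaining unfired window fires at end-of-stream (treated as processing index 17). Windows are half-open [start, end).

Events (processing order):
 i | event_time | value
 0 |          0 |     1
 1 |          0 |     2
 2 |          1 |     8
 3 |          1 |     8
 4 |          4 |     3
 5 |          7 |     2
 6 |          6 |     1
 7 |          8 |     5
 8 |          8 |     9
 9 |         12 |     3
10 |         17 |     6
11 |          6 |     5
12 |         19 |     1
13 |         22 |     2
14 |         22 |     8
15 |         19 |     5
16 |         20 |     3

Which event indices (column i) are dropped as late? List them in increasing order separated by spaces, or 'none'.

i=0 t=0 v=1: → [0,5); WM=-1
i=1 t=0 v=2: → [0,5); WM=-1
i=2 t=1 v=8: → [0,5); WM=0
i=3 t=1 v=8: → [0,5); WM=0
i=4 t=4 v=3: → [4,9),[2,7),[0,5); WM=3
i=5 t=7 v=2: → [6,11),[4,9); WM=6; [0,5) fires=4
i=6 t=6 v=1: → [6,11),[4,9),[2,7); WM=6
i=7 t=8 v=5: → [8,13),[6,11),[4,9); WM=7; [2,7) fires=2
i=8 t=8 v=9: → [8,13),[6,11),[4,9); WM=7
i=9 t=12 v=3: → [12,17),[10,15),[8,13); WM=11; [4,9) fires=5 [6,11) fires=4
i=10 t=17 v=6: → [16,21),[14,19); WM=16; [8,13) fires=3 [10,15) fires=1
i=11 t=6 v=5: DROP (t<16-4); WM=16
i=12 t=19 v=1: → [18,23),[16,21); WM=18; [12,17) fires=1
i=13 t=22 v=2: → [22,27),[20,25),[18,23); WM=21; [14,19) fires=1 [16,21) fires=2
i=14 t=22 v=8: → [22,27),[20,25),[18,23); WM=21
i=15 t=19 v=5: → [18,23),[16,21); WM=21
i=16 t=20 v=3: → [20,25),[18,23),[16,21); WM=21

11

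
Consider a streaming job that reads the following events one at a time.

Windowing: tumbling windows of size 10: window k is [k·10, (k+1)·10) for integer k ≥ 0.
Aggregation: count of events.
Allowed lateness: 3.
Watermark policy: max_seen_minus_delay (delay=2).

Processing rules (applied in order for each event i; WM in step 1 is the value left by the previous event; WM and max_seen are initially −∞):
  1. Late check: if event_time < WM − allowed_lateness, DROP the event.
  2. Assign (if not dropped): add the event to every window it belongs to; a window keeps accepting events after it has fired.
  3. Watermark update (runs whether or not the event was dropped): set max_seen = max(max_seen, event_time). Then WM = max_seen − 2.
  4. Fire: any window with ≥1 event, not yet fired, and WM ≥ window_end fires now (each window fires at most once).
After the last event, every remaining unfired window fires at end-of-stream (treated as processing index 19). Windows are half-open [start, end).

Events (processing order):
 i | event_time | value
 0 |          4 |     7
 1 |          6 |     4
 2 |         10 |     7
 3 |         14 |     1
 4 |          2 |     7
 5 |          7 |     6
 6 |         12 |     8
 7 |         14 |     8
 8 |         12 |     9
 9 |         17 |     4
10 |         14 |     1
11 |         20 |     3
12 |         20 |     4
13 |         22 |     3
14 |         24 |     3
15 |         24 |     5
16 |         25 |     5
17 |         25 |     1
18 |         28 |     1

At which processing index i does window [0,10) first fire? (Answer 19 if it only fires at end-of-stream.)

i=0 t=4 v=7: → [0,10); WM=2
i=1 t=6 v=4: → [0,10); WM=4
i=2 t=10 v=7: → [10,20); WM=8
i=3 t=14 v=1: → [10,20); WM=12; [0,10) fires=2
i=4 t=2 v=7: DROP (t<12-3); WM=12
i=5 t=7 v=6: DROP (t<12-3); WM=12
i=6 t=12 v=8: → [10,20); WM=12
i=7 t=14 v=8: → [10,20); WM=12
i=8 t=12 v=9: → [10,20); WM=12
i=9 t=17 v=4: → [10,20); WM=15
i=10 t=14 v=1: → [10,20); WM=15
i=11 t=20 v=3: → [20,30); WM=18
i=12 t=20 v=4: → [20,30); WM=18
i=13 t=22 v=3: → [20,30); WM=20; [10,20) fires=7
i=14 t=24 v=3: → [20,30); WM=22
i=15 t=24 v=5: → [20,30); WM=22
i=16 t=25 v=5: → [20,30); WM=23
i=17 t=25 v=1: → [20,30); WM=23
i=18 t=28 v=1: → [20,30); WM=26

3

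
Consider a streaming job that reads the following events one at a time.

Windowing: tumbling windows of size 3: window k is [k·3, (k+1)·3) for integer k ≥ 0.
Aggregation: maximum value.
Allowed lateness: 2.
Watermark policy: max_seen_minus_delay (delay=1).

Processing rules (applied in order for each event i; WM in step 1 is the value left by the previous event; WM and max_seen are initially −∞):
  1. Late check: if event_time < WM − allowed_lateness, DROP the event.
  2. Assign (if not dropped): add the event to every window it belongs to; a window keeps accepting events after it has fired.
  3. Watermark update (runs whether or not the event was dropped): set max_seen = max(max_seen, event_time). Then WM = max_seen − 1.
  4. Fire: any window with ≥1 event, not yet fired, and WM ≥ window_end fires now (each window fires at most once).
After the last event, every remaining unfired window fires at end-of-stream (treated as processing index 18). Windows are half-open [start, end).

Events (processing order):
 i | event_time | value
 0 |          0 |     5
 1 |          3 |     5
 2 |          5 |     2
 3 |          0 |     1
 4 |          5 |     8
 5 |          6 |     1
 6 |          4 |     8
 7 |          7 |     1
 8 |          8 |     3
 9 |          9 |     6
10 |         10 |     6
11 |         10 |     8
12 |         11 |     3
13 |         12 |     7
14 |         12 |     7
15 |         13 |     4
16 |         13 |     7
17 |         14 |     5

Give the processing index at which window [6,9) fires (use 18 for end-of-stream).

i=0 t=0 v=5: → [0,3); WM=-1
i=1 t=3 v=5: → [3,6); WM=2
i=2 t=5 v=2: → [3,6); WM=4; [0,3) fires=5
i=3 t=0 v=1: DROP (t<4-2); WM=4
i=4 t=5 v=8: → [3,6); WM=4
i=5 t=6 v=1: → [6,9); WM=5
i=6 t=4 v=8: → [3,6); WM=5
i=7 t=7 v=1: → [6,9); WM=6; [3,6) fires=8
i=8 t=8 v=3: → [6,9); WM=7
i=9 t=9 v=6: → [9,12); WM=8
i=10 t=10 v=6: → [9,12); WM=9; [6,9) fires=3
i=11 t=10 v=8: → [9,12); WM=9
i=12 t=11 v=3: → [9,12); WM=10
i=13 t=12 v=7: → [12,15); WM=11
i=14 t=12 v=7: → [12,15); WM=11
i=15 t=13 v=4: → [12,15); WM=12; [9,12) fires=8
i=16 t=13 v=7: → [12,15); WM=12
i=17 t=14 v=5: → [12,15); WM=13

10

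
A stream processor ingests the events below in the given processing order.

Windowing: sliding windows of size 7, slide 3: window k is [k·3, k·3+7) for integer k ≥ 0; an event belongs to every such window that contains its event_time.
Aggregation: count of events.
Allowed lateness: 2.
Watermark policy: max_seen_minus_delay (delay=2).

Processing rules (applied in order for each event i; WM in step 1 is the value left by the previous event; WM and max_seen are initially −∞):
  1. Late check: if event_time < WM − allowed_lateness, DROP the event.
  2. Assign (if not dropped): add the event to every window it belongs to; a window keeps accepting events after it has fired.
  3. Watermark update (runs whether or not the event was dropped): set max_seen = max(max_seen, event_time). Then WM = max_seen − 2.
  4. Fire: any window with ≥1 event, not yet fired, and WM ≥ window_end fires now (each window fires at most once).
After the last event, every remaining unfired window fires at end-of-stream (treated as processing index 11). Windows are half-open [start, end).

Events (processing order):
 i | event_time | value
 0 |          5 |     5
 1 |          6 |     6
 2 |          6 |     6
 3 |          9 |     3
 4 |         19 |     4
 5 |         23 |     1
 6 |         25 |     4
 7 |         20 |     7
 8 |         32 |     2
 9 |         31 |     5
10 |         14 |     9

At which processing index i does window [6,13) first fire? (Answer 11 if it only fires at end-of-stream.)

i=0 t=5 v=5: → [3,10),[0,7); WM=3
i=1 t=6 v=6: → [6,13),[3,10),[0,7); WM=4
i=2 t=6 v=6: → [6,13),[3,10),[0,7); WM=4
i=3 t=9 v=3: → [9,16),[6,13),[3,10); WM=7; [0,7) fires=3
i=4 t=19 v=4: → [18,25),[15,22); WM=17; [3,10) fires=4 [6,13) fires=3 [9,16) fires=1
i=5 t=23 v=1: → [21,28),[18,25); WM=21
i=6 t=25 v=4: → [24,31),[21,28); WM=23; [15,22) fires=1
i=7 t=20 v=7: DROP (t<23-2); WM=23
i=8 t=32 v=2: → [30,37),[27,34); WM=30; [18,25) fires=2 [21,28) fires=2
i=9 t=31 v=5: → [30,37),[27,34); WM=30
i=10 t=14 v=9: DROP (t<30-2); WM=30

4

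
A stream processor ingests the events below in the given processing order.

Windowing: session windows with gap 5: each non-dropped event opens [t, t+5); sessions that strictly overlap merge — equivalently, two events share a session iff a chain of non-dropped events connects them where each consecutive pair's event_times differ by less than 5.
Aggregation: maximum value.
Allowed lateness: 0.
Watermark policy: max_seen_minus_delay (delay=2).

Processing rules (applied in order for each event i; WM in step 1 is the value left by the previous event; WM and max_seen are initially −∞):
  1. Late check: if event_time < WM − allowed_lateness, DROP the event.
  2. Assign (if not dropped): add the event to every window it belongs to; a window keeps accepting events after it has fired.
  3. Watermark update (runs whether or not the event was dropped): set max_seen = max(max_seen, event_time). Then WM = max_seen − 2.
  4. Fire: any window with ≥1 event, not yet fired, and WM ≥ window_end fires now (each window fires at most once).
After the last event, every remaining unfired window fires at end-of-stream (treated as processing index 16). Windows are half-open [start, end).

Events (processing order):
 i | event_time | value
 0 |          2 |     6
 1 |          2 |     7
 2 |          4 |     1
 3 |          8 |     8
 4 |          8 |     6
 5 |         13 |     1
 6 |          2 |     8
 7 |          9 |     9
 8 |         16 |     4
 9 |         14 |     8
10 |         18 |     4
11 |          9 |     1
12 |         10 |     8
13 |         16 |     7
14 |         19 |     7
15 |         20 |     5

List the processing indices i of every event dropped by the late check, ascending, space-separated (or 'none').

i=0 t=2 v=6: → [2,7); WM=0
i=1 t=2 v=7: → [2,7); WM=0
i=2 t=4 v=1: → [2,9); WM=2
i=3 t=8 v=8: → [2,13); WM=6
i=4 t=8 v=6: → [2,13); WM=6
i=5 t=13 v=1: → [13,18); WM=11
i=6 t=2 v=8: DROP (t<11-0); WM=11
i=7 t=9 v=9: DROP (t<11-0); WM=11
i=8 t=16 v=4: → [13,21); WM=14
i=9 t=14 v=8: → [13,21); WM=14
i=10 t=18 v=4: → [13,23); WM=16
i=11 t=9 v=1: DROP (t<16-0); WM=16
i=12 t=10 v=8: DROP (t<16-0); WM=16
i=13 t=16 v=7: → [13,23); WM=16
i=14 t=19 v=7: → [13,24); WM=17
i=15 t=20 v=5: → [13,25); WM=18

6 7 11 12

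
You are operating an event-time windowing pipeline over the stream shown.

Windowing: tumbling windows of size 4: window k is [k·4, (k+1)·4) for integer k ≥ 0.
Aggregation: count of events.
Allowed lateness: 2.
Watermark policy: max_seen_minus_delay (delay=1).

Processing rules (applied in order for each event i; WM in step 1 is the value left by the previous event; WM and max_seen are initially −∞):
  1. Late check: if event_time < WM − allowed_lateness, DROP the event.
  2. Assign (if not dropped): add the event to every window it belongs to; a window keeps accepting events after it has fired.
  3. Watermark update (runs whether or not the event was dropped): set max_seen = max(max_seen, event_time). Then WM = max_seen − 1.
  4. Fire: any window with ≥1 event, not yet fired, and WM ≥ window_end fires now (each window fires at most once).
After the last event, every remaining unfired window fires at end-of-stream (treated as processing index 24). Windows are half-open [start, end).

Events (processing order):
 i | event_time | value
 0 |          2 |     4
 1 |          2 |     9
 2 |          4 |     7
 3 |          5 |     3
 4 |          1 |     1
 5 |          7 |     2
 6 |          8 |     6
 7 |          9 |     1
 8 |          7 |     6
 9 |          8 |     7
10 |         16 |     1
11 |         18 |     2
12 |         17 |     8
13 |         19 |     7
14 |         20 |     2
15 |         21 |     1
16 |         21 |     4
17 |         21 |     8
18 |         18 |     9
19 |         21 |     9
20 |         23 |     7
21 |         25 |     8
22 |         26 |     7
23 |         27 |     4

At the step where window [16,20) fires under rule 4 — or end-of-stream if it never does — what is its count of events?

i=0 t=2 v=4: → [0,4); WM=1
i=1 t=2 v=9: → [0,4); WM=1
i=2 t=4 v=7: → [4,8); WM=3
i=3 t=5 v=3: → [4,8); WM=4; [0,4) fires=2
i=4 t=1 v=1: DROP (t<4-2); WM=4
i=5 t=7 v=2: → [4,8); WM=6
i=6 t=8 v=6: → [8,12); WM=7
i=7 t=9 v=1: → [8,12); WM=8; [4,8) fires=3
i=8 t=7 v=6: → [4,8); WM=8
i=9 t=8 v=7: → [8,12); WM=8
i=10 t=16 v=1: → [16,20); WM=15; [8,12) fires=3
i=11 t=18 v=2: → [16,20); WM=17
i=12 t=17 v=8: → [16,20); WM=17
i=13 t=19 v=7: → [16,20); WM=18
i=14 t=20 v=2: → [20,24); WM=19
i=15 t=21 v=1: → [20,24); WM=20; [16,20) fires=4
i=16 t=21 v=4: → [20,24); WM=20
i=17 t=21 v=8: → [20,24); WM=20
i=18 t=18 v=9: → [16,20); WM=20
i=19 t=21 v=9: → [20,24); WM=20
i=20 t=23 v=7: → [20,24); WM=22
i=21 t=25 v=8: → [24,28); WM=24; [20,24) fires=6
i=22 t=26 v=7: → [24,28); WM=25
i=23 t=27 v=4: → [24,28); WM=26

4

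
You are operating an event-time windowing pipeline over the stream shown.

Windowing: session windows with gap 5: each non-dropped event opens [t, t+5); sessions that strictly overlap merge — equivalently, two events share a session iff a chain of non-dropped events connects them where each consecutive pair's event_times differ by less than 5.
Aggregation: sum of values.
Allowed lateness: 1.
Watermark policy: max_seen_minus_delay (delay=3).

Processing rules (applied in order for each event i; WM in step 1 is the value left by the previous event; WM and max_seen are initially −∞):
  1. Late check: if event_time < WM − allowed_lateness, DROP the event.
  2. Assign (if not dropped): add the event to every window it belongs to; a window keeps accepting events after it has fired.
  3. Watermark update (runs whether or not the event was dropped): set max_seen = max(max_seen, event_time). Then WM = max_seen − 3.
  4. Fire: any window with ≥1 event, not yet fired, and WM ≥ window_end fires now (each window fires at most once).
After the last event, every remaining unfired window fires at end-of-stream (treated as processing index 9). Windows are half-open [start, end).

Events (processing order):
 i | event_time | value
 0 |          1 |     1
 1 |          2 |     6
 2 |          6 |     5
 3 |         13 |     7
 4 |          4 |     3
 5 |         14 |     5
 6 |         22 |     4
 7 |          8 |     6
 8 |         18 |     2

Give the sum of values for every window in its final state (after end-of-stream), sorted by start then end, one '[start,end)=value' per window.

[1,11)=12 [13,27)=18

i=0 t=1 v=1: → [1,6); WM=-2
i=1 t=2 v=6: → [1,7); WM=-1
i=2 t=6 v=5: → [1,11); WM=3
i=3 t=13 v=7: → [13,18); WM=10
i=4 t=4 v=3: DROP (t<10-1); WM=10
i=5 t=14 v=5: → [13,19); WM=11
i=6 t=22 v=4: → [22,27); WM=19
i=7 t=8 v=6: DROP (t<19-1); WM=19
i=8 t=18 v=2: → [13,27); WM=19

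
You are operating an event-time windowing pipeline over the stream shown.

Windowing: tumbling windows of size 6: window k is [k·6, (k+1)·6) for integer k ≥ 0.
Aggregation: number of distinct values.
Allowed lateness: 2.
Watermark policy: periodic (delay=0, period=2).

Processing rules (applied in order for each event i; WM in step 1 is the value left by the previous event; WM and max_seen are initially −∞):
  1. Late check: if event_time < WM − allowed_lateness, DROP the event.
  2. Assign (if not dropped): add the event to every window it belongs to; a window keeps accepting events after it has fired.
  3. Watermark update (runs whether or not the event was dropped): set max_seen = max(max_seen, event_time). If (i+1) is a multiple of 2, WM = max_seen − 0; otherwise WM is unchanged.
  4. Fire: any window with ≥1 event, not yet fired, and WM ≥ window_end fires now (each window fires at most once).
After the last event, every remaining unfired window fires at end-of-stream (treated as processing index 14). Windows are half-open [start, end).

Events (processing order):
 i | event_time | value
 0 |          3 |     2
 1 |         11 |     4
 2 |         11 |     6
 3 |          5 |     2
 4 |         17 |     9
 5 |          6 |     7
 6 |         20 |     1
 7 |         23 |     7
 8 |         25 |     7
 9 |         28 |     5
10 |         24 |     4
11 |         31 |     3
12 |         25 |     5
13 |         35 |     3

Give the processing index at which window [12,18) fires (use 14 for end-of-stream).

7

i=0 t=3 v=2: → [0,6); WM=−∞
i=1 t=11 v=4: → [6,12); WM=11; [0,6) fires=1
i=2 t=11 v=6: → [6,12); WM=11
i=3 t=5 v=2: DROP (t<11-2); WM=11
i=4 t=17 v=9: → [12,18); WM=11
i=5 t=6 v=7: DROP (t<11-2); WM=17; [6,12) fires=2
i=6 t=20 v=1: → [18,24); WM=17
i=7 t=23 v=7: → [18,24); WM=23; [12,18) fires=1
i=8 t=25 v=7: → [24,30); WM=23
i=9 t=28 v=5: → [24,30); WM=28; [18,24) fires=2
i=10 t=24 v=4: DROP (t<28-2); WM=28
i=11 t=31 v=3: → [30,36); WM=31; [24,30) fires=2
i=12 t=25 v=5: DROP (t<31-2); WM=31
i=13 t=35 v=3: → [30,36); WM=35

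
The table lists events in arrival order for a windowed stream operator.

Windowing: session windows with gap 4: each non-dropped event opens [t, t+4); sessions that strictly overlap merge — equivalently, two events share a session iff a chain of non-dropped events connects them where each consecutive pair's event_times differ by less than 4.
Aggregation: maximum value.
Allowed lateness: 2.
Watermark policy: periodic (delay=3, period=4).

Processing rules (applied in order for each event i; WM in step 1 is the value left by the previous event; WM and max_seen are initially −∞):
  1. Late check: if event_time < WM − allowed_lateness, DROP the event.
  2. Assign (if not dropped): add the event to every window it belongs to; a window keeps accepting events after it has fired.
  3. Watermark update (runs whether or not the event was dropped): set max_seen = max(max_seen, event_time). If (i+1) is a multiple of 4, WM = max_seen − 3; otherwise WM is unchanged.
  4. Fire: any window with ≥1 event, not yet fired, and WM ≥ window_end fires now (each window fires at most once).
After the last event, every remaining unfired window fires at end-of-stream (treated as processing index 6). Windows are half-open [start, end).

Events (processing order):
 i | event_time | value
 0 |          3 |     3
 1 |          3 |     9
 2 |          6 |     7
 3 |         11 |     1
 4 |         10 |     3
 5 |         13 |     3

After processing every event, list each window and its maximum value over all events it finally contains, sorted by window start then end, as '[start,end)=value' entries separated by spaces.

i=0 t=3 v=3: → [3,7); WM=−∞
i=1 t=3 v=9: → [3,7); WM=−∞
i=2 t=6 v=7: → [3,10); WM=−∞
i=3 t=11 v=1: → [11,15); WM=8
i=4 t=10 v=3: → [10,15); WM=8
i=5 t=13 v=3: → [10,17); WM=8

[3,10)=9 [10,17)=3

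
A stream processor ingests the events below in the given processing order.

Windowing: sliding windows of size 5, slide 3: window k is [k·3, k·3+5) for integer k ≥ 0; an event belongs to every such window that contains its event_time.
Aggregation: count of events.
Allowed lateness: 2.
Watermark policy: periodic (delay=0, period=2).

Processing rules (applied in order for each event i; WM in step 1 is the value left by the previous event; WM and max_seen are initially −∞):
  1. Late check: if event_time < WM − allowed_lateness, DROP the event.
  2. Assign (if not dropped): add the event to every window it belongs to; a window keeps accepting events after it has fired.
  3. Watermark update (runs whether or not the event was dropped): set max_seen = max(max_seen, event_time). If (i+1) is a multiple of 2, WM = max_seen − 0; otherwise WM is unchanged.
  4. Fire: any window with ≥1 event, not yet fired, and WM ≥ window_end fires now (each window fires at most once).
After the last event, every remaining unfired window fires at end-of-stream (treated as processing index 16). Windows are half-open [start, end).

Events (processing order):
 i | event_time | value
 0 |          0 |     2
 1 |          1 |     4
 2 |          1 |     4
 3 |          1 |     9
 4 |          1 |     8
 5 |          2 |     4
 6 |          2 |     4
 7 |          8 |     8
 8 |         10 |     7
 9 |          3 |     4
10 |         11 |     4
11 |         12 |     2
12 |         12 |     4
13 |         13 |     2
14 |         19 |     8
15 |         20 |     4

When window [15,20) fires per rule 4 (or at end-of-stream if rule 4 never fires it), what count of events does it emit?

i=0 t=0 v=2: → [0,5); WM=−∞
i=1 t=1 v=4: → [0,5); WM=1
i=2 t=1 v=4: → [0,5); WM=1
i=3 t=1 v=9: → [0,5); WM=1
i=4 t=1 v=8: → [0,5); WM=1
i=5 t=2 v=4: → [0,5); WM=2
i=6 t=2 v=4: → [0,5); WM=2
i=7 t=8 v=8: → [6,11); WM=8; [0,5) fires=7
i=8 t=10 v=7: → [9,14),[6,11); WM=8
i=9 t=3 v=4: DROP (t<8-2); WM=10
i=10 t=11 v=4: → [9,14); WM=10
i=11 t=12 v=2: → [12,17),[9,14); WM=12; [6,11) fires=2
i=12 t=12 v=4: → [12,17),[9,14); WM=12
i=13 t=13 v=2: → [12,17),[9,14); WM=13
i=14 t=19 v=8: → [18,23),[15,20); WM=13
i=15 t=20 v=4: → [18,23); WM=20; [9,14) fires=5 [12,17) fires=3 [15,20) fires=1

1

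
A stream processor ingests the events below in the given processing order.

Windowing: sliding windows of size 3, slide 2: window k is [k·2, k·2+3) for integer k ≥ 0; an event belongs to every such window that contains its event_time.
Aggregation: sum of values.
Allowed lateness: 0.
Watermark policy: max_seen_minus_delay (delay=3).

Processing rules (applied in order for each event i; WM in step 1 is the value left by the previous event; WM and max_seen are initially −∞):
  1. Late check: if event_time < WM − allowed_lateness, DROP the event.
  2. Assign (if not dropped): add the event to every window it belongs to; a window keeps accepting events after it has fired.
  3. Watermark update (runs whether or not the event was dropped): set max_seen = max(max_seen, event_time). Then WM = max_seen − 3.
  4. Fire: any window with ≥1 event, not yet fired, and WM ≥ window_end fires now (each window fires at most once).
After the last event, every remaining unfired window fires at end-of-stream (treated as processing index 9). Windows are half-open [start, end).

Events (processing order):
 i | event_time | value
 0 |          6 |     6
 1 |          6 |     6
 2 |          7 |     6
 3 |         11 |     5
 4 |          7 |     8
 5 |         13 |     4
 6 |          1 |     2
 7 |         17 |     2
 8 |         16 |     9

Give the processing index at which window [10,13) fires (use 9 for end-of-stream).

i=0 t=6 v=6: → [6,9),[4,7); WM=3
i=1 t=6 v=6: → [6,9),[4,7); WM=3
i=2 t=7 v=6: → [6,9); WM=4
i=3 t=11 v=5: → [10,13); WM=8; [4,7) fires=12
i=4 t=7 v=8: DROP (t<8-0); WM=8
i=5 t=13 v=4: → [12,15); WM=10; [6,9) fires=18
i=6 t=1 v=2: DROP (t<10-0); WM=10
i=7 t=17 v=2: → [16,19); WM=14; [10,13) fires=5
i=8 t=16 v=9: → [16,19),[14,17); WM=14

7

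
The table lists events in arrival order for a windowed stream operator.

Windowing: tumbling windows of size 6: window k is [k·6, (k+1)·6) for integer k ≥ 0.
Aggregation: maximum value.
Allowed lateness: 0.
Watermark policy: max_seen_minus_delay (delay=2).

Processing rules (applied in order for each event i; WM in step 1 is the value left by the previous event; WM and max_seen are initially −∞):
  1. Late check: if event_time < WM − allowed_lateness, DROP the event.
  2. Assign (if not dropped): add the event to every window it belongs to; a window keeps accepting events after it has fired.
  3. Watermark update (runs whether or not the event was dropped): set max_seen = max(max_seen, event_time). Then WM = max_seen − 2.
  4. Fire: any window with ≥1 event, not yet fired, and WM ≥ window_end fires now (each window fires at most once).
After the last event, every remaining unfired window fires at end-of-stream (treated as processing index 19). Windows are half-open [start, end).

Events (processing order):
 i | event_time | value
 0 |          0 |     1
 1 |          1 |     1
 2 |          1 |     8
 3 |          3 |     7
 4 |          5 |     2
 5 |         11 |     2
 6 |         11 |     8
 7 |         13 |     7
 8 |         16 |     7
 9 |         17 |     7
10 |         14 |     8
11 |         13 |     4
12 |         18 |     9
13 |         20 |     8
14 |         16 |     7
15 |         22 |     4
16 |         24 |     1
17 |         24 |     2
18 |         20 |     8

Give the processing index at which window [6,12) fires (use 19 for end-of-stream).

i=0 t=0 v=1: → [0,6); WM=-2
i=1 t=1 v=1: → [0,6); WM=-1
i=2 t=1 v=8: → [0,6); WM=-1
i=3 t=3 v=7: → [0,6); WM=1
i=4 t=5 v=2: → [0,6); WM=3
i=5 t=11 v=2: → [6,12); WM=9; [0,6) fires=8
i=6 t=11 v=8: → [6,12); WM=9
i=7 t=13 v=7: → [12,18); WM=11
i=8 t=16 v=7: → [12,18); WM=14; [6,12) fires=8
i=9 t=17 v=7: → [12,18); WM=15
i=10 t=14 v=8: DROP (t<15-0); WM=15
i=11 t=13 v=4: DROP (t<15-0); WM=15
i=12 t=18 v=9: → [18,24); WM=16
i=13 t=20 v=8: → [18,24); WM=18; [12,18) fires=7
i=14 t=16 v=7: DROP (t<18-0); WM=18
i=15 t=22 v=4: → [18,24); WM=20
i=16 t=24 v=1: → [24,30); WM=22
i=17 t=24 v=2: → [24,30); WM=22
i=18 t=20 v=8: DROP (t<22-0); WM=22

8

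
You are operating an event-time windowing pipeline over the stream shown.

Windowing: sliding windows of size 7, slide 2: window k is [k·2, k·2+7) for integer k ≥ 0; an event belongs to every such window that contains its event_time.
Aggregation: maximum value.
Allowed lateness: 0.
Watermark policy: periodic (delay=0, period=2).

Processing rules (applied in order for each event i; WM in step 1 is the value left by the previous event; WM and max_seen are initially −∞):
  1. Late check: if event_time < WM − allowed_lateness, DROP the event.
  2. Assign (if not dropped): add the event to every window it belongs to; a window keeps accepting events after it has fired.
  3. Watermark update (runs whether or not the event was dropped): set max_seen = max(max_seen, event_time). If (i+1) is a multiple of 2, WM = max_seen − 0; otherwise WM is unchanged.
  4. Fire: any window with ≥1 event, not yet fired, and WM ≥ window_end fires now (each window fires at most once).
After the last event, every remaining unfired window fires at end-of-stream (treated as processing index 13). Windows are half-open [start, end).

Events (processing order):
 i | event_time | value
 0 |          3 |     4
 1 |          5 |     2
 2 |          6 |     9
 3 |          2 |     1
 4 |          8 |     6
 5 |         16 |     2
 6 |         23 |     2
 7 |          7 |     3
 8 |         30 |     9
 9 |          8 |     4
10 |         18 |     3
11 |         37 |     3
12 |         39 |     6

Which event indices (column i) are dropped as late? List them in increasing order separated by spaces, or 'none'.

3 7 9 10

i=0 t=3 v=4: → [2,9),[0,7); WM=−∞
i=1 t=5 v=2: → [4,11),[2,9),[0,7); WM=5
i=2 t=6 v=9: → [6,13),[4,11),[2,9),[0,7); WM=5
i=3 t=2 v=1: DROP (t<5-0); WM=6
i=4 t=8 v=6: → [8,15),[6,13),[4,11),[2,9); WM=6
i=5 t=16 v=2: → [16,23),[14,21),[12,19),[10,17); WM=16; [0,7) fires=9 [2,9) fires=9 [4,11) fires=9 [6,13) fires=9 [8,15) fires=6
i=6 t=23 v=2: → [22,29),[20,27),[18,25); WM=16
i=7 t=7 v=3: DROP (t<16-0); WM=23; [10,17) fires=2 [12,19) fires=2 [14,21) fires=2 [16,23) fires=2
i=8 t=30 v=9: → [30,37),[28,35),[26,33),[24,31); WM=23
i=9 t=8 v=4: DROP (t<23-0); WM=30; [18,25) fires=2 [20,27) fires=2 [22,29) fires=2
i=10 t=18 v=3: DROP (t<30-0); WM=30
i=11 t=37 v=3: → [36,43),[34,41),[32,39); WM=37; [24,31) fires=9 [26,33) fires=9 [28,35) fires=9 [30,37) fires=9
i=12 t=39 v=6: → [38,45),[36,43),[34,41); WM=37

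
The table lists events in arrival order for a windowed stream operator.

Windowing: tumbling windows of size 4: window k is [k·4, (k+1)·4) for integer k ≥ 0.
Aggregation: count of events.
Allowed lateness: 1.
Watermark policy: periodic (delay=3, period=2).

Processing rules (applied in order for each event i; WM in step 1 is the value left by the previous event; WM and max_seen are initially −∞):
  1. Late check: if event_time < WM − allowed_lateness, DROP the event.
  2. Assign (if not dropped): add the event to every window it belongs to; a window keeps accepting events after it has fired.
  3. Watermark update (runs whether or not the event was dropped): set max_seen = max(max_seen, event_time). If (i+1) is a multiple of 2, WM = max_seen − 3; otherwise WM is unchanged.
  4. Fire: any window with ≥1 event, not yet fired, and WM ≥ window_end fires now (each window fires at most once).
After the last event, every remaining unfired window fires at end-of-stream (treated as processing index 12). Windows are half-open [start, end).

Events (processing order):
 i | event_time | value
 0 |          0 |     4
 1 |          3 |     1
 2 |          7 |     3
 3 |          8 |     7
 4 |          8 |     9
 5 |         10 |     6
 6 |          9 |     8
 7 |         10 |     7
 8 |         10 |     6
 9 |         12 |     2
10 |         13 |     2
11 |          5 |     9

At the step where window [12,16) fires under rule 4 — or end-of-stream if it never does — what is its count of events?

2

i=0 t=0 v=4: → [0,4); WM=−∞
i=1 t=3 v=1: → [0,4); WM=0
i=2 t=7 v=3: → [4,8); WM=0
i=3 t=8 v=7: → [8,12); WM=5; [0,4) fires=2
i=4 t=8 v=9: → [8,12); WM=5
i=5 t=10 v=6: → [8,12); WM=7
i=6 t=9 v=8: → [8,12); WM=7
i=7 t=10 v=7: → [8,12); WM=7
i=8 t=10 v=6: → [8,12); WM=7
i=9 t=12 v=2: → [12,16); WM=9; [4,8) fires=1
i=10 t=13 v=2: → [12,16); WM=9
i=11 t=5 v=9: DROP (t<9-1); WM=10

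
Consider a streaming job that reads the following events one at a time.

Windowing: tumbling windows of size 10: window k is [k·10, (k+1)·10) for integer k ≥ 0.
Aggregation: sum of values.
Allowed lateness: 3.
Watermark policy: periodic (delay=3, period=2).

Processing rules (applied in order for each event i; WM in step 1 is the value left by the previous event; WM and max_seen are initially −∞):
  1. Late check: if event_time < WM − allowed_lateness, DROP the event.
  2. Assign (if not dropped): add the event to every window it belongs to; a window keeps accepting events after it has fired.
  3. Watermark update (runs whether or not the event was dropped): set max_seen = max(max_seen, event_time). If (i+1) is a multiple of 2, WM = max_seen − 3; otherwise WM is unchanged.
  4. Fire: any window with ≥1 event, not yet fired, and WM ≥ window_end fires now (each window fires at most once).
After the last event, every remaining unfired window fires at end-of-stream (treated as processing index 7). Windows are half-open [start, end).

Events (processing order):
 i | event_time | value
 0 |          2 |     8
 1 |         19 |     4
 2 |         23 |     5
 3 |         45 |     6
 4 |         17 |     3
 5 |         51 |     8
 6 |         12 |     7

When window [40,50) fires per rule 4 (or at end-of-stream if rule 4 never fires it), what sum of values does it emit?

6

i=0 t=2 v=8: → [0,10); WM=−∞
i=1 t=19 v=4: → [10,20); WM=16; [0,10) fires=8
i=2 t=23 v=5: → [20,30); WM=16
i=3 t=45 v=6: → [40,50); WM=42; [10,20) fires=4 [20,30) fires=5
i=4 t=17 v=3: DROP (t<42-3); WM=42
i=5 t=51 v=8: → [50,60); WM=48
i=6 t=12 v=7: DROP (t<48-3); WM=48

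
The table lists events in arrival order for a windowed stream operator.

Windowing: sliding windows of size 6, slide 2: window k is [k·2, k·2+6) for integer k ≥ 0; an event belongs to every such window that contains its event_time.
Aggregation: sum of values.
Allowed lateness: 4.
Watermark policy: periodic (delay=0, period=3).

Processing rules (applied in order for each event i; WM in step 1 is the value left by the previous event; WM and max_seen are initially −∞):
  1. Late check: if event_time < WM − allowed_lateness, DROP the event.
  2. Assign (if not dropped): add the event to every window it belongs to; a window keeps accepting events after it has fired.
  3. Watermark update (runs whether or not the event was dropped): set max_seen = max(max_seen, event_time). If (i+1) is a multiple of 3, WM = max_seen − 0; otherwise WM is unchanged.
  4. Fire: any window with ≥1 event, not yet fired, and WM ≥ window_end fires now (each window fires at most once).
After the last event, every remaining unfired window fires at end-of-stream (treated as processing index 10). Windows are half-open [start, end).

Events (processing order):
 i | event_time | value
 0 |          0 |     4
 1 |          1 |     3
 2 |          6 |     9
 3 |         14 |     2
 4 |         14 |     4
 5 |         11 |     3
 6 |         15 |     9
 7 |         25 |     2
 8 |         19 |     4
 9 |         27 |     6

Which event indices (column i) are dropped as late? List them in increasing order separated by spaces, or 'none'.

i=0 t=0 v=4: → [0,6); WM=−∞
i=1 t=1 v=3: → [0,6); WM=−∞
i=2 t=6 v=9: → [6,12),[4,10),[2,8); WM=6; [0,6) fires=7
i=3 t=14 v=2: → [14,20),[12,18),[10,16); WM=6
i=4 t=14 v=4: → [14,20),[12,18),[10,16); WM=6
i=5 t=11 v=3: → [10,16),[8,14),[6,12); WM=14; [2,8) fires=9 [4,10) fires=9 [6,12) fires=12 [8,14) fires=3
i=6 t=15 v=9: → [14,20),[12,18),[10,16); WM=14
i=7 t=25 v=2: → [24,30),[22,28),[20,26); WM=14
i=8 t=19 v=4: → [18,24),[16,22),[14,20); WM=25; [10,16) fires=18 [12,18) fires=15 [14,20) fires=19 [16,22) fires=4 [18,24) fires=4
i=9 t=27 v=6: → [26,32),[24,30),[22,28); WM=25

none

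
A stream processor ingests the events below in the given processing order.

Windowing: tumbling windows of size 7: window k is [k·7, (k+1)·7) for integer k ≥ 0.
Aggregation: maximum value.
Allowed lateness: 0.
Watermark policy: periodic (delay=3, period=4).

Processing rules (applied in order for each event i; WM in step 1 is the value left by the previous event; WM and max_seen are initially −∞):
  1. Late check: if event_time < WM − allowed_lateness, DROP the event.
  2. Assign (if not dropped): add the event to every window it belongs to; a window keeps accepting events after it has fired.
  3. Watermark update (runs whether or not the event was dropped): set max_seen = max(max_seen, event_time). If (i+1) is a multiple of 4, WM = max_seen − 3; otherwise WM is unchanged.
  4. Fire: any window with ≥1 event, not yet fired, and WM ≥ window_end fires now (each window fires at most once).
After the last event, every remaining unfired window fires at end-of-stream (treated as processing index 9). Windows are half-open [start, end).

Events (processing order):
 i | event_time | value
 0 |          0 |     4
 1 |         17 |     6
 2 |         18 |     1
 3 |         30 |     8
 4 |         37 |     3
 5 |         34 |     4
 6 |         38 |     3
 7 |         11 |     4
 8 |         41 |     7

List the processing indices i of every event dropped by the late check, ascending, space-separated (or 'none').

7

i=0 t=0 v=4: → [0,7); WM=−∞
i=1 t=17 v=6: → [14,21); WM=−∞
i=2 t=18 v=1: → [14,21); WM=−∞
i=3 t=30 v=8: → [28,35); WM=27; [0,7) fires=4 [14,21) fires=6
i=4 t=37 v=3: → [35,42); WM=27
i=5 t=34 v=4: → [28,35); WM=27
i=6 t=38 v=3: → [35,42); WM=27
i=7 t=11 v=4: DROP (t<27-0); WM=35; [28,35) fires=8
i=8 t=41 v=7: → [35,42); WM=35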